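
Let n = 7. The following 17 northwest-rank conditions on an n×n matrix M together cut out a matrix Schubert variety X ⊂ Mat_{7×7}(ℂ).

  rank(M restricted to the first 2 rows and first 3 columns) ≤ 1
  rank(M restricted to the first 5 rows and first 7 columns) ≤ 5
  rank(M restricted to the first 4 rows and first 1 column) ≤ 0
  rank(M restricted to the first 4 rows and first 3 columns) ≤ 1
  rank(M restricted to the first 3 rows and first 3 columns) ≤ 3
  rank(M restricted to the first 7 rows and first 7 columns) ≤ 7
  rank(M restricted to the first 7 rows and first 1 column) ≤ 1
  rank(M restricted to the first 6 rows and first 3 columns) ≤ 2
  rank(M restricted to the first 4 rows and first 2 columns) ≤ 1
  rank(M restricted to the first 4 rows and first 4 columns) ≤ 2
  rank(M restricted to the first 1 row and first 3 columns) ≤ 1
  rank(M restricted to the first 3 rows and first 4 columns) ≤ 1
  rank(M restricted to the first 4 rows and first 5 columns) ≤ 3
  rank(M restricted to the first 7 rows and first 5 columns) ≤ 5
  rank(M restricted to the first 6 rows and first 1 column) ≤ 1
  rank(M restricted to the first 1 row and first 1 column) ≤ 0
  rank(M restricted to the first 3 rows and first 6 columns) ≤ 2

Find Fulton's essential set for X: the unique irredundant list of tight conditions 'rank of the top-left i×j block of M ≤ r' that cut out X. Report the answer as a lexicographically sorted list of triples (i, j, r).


Recovering R(i,j) via the rank-extension bound from the 17 conditions:

  i=1: 0 1 1 1 1 1 1
  i=2: 0 1 1 1 2 2 2
  i=3: 0 1 1 1 2 2 3
  i=4: 0 1 1 2 3 3 4
  i=5: 1 2 2 3 4 4 5
  i=6: 1 2 2 3 4 5 6
  i=7: 1 2 3 4 5 6 7

reading off 1-entries of Δ²R: w = (2, 5, 7, 4, 1, 6, 3).

|D(w)|=11, |Ess(w)|=5:

[(3, 4, 1), (3, 6, 2), (4, 1, 0), (4, 3, 1), (6, 3, 2)]


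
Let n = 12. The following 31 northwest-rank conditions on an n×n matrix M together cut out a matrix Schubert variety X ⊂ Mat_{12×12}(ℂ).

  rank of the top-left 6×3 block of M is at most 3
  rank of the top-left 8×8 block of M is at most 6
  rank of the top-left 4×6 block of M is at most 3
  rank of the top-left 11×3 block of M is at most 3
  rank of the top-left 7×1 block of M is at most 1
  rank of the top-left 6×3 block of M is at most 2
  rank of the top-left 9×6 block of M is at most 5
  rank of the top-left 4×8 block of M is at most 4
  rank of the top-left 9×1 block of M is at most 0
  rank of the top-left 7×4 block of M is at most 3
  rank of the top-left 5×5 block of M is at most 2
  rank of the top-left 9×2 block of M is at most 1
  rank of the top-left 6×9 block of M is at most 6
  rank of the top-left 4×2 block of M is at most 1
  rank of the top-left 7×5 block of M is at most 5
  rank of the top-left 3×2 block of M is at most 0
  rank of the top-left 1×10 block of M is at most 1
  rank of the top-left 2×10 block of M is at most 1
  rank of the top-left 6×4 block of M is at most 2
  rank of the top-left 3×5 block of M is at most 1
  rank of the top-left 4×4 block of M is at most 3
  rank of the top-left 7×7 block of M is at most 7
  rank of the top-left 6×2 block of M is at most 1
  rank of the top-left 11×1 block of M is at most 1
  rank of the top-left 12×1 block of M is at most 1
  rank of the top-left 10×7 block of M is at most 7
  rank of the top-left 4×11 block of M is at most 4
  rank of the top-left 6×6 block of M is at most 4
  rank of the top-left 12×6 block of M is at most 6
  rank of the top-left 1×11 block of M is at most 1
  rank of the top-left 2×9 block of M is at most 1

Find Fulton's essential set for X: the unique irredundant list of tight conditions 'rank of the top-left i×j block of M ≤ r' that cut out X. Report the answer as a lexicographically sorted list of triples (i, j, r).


Recovering R(i,j) via the rank-extension bound from the 31 conditions:

  0, 0, 1, 1, 1, 1, 1, 1, 1, 1, 1, 1
  0, 0, 1, 1, 1, 1, 1, 1, 1, 1, 2, 2
  0, 0, 1, 1, 1, 2, 2, 2, 2, 2, 3, 3
  0, 1, 2, 2, 2, 3, 3, 3, 3, 3, 4, 4
  0, 1, 2, 2, 2, 3, 4, 4, 4, 4, 5, 5
  0, 1, 2, 2, 3, 4, 5, 5, 5, 5, 6, 6
  0, 1, 2, 3, 4, 5, 6, 6, 6, 6, 7, 7
  0, 1, 2, 3, 4, 5, 6, 6, 7, 7, 8, 8
  0, 1, 2, 3, 4, 5, 6, 7, 8, 8, 9, 9
  1, 2, 3, 4, 5, 6, 7, 8, 9, 9, 10, 10
  1, 2, 3, 4, 5, 6, 7, 8, 9, 10, 11, 11
  1, 2, 3, 4, 5, 6, 7, 8, 9, 10, 11, 12

giving w = (3, 11, 6, 2, 7, 5, 4, 9, 8, 1, 10, 12) via Δ²R.

7 SE-corners of the 25-cell Rothe diagram give Ess(w):

[(2, 10, 1), (3, 2, 0), (3, 5, 1), (5, 5, 2), (6, 4, 2), (8, 8, 6), (9, 1, 0)]


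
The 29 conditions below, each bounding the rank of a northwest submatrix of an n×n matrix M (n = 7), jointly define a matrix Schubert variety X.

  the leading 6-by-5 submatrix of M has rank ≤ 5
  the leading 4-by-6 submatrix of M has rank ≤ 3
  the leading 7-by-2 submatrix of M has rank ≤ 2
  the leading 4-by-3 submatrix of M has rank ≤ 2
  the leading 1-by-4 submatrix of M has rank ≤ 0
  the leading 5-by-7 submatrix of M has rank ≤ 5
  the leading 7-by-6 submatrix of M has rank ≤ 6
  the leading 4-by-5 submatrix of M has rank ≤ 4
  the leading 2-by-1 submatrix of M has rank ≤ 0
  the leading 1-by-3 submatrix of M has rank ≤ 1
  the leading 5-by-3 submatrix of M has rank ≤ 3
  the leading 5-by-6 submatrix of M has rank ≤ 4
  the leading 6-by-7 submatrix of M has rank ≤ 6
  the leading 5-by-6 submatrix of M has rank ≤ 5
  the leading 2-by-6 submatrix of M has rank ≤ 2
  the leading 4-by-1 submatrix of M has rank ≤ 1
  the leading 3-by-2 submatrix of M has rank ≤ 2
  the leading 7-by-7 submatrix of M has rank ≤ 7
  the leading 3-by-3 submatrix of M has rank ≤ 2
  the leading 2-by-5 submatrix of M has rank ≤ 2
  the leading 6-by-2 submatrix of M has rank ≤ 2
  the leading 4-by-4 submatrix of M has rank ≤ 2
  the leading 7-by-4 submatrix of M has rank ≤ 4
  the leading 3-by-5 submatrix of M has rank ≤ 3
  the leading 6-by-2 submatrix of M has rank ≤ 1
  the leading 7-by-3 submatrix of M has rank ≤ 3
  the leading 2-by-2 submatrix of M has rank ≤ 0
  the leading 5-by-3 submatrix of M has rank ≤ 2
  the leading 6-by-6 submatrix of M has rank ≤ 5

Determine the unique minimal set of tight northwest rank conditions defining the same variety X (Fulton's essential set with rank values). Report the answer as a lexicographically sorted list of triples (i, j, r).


Computing R[i][j] = min implied NW-rank bound (n=7, 29 conditions):

  i=1: 0  0  0  0  1  1  1
  i=2: 0  0  1  1  2  2  2
  i=3: 1  1  2  2  3  3  3
  i=4: 1  1  2  2  3  3  4
  i=5: 1  1  2  3  4  4  5
  i=6: 1  1  2  3  4  5  6
  i=7: 1  2  3  4  5  6  7

second differences of R give the permutation w = (5, 3, 1, 7, 4, 6, 2).

5 SE-corners of the 11-cell Rothe diagram give Ess(w):

[(1, 4, 0), (2, 2, 0), (4, 4, 2), (4, 6, 3), (6, 2, 1)]


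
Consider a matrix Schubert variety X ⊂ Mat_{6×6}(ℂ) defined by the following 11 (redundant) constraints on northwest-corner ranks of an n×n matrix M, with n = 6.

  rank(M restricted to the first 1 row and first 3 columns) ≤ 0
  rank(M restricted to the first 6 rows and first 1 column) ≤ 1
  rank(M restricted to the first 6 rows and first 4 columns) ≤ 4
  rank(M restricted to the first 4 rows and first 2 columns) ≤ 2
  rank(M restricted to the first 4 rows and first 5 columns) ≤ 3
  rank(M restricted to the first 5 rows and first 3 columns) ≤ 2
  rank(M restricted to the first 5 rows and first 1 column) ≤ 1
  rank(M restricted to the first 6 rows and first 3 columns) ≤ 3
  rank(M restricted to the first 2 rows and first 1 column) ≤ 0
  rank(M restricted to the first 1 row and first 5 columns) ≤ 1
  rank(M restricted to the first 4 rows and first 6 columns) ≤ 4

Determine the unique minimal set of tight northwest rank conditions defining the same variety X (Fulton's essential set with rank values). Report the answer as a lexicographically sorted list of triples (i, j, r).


Recovering R(i,j) via the rank-extension bound from the 11 conditions:

  row 1: 0 0 0 1 1 1
  row 2: 0 1 1 2 2 2
  row 3: 1 2 2 3 3 3
  row 4: 1 2 2 3 3 4
  row 5: 1 2 2 3 4 5
  row 6: 1 2 3 4 5 6

reading off 1-entries of Δ²R: w = (4, 2, 1, 6, 5, 3).

ℓ(w)=7; the 4 essential cells (i,j,r):

[(1, 3, 0), (2, 1, 0), (4, 5, 3), (5, 3, 2)]


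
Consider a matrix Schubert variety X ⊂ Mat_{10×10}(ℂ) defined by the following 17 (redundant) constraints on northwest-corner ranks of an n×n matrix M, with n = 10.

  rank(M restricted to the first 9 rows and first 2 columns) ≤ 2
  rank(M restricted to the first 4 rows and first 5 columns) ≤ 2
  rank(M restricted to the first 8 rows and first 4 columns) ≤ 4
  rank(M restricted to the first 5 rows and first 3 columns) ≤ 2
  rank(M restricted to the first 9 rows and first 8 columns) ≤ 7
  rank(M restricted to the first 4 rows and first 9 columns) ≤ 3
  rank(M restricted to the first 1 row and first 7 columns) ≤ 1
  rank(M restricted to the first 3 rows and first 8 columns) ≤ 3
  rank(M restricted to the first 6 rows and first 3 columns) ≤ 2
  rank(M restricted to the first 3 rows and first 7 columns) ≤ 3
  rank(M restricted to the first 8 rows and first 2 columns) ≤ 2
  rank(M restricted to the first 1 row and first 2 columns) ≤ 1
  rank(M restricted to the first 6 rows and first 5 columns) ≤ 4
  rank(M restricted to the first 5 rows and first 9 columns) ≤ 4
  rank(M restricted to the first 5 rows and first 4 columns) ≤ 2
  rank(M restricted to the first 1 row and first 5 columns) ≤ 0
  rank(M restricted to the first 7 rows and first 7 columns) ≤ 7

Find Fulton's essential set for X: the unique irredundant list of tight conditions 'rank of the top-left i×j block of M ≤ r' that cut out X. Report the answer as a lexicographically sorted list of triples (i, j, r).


Propagating the 17 rank bounds to every northwest block:

  i=1: 0, 0, 0, 0, 0, 1, 1, 1, 1, 1
  i=2: 1, 1, 1, 1, 1, 2, 2, 2, 2, 2
  i=3: 1, 2, 2, 2, 2, 3, 3, 3, 3, 3
  i=4: 1, 2, 2, 2, 2, 3, 3, 3, 3, 4
  i=5: 1, 2, 2, 2, 3, 4, 4, 4, 4, 5
  i=6: 1, 2, 2, 3, 4, 5, 5, 5, 5, 6
  i=7: 1, 2, 3, 4, 5, 6, 6, 6, 6, 7
  i=8: 1, 2, 3, 4, 5, 6, 7, 7, 7, 8
  i=9: 1, 2, 3, 4, 5, 6, 7, 7, 8, 9
  i=10: 1, 2, 3, 4, 5, 6, 7, 8, 9, 10

second differences of R give the permutation w = (6, 1, 2, 10, 5, 4, 3, 7, 9, 8).

D(w) has 15 cells with 6 SE-corners; essential set:

[(1, 5, 0), (4, 5, 2), (4, 9, 3), (5, 4, 2), (6, 3, 2), (9, 8, 7)]


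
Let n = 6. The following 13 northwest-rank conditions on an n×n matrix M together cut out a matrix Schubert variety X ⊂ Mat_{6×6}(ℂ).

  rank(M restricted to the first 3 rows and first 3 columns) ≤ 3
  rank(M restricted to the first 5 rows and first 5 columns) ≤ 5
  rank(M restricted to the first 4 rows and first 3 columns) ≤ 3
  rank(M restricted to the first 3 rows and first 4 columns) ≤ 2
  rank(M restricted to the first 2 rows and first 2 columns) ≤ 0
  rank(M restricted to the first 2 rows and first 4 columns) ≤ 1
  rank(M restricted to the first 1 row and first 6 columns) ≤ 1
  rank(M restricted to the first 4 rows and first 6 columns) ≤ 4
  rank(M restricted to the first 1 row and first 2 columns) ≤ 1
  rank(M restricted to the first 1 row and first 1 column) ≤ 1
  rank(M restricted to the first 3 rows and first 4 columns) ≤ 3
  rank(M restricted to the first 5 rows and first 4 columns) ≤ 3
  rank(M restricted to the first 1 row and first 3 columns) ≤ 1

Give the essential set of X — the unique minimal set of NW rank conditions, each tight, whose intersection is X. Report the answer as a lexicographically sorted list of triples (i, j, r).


Rank table r_w(6×6) implied by the 13 constraints:

  0 0 1 1 1 1
  0 0 1 1 2 2
  1 1 2 2 3 3
  1 2 3 3 4 4
  1 2 3 3 4 5
  1 2 3 4 5 6

so w = (3, 5, 1, 2, 6, 4).

Fulton essential set (3 of the 6 Rothe cells):

[(2, 2, 0), (2, 4, 1), (5, 4, 3)]


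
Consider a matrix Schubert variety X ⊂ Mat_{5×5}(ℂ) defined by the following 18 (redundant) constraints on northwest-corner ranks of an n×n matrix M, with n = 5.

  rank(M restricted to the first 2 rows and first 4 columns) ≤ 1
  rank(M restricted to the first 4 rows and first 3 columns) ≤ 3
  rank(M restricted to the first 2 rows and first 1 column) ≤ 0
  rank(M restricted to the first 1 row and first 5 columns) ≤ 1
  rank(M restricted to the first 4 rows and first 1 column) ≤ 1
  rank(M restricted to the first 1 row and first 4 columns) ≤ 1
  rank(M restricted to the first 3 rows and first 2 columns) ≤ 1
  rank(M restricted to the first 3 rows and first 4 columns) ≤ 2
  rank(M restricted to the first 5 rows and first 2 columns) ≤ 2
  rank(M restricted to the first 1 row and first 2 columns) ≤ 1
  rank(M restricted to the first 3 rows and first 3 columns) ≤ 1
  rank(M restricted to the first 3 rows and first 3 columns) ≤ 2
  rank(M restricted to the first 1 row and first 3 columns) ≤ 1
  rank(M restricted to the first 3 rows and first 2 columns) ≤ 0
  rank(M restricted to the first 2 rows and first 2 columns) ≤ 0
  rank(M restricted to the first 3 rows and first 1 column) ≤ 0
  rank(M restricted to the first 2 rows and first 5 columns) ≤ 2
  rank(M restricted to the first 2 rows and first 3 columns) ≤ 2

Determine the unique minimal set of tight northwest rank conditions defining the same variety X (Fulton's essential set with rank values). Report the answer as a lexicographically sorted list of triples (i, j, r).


Computing R[i][j] = min implied NW-rank bound (n=5, 18 conditions):

  R[1]: 0 0 1 1 1
  R[2]: 0 0 1 1 2
  R[3]: 0 0 1 2 3
  R[4]: 1 1 2 3 4
  R[5]: 1 2 3 4 5

so w = (3, 5, 4, 1, 2).

Rothe diagram D(w) (7 cells), 2 SE-corners (essential conditions):

[(2, 4, 1), (3, 2, 0)]


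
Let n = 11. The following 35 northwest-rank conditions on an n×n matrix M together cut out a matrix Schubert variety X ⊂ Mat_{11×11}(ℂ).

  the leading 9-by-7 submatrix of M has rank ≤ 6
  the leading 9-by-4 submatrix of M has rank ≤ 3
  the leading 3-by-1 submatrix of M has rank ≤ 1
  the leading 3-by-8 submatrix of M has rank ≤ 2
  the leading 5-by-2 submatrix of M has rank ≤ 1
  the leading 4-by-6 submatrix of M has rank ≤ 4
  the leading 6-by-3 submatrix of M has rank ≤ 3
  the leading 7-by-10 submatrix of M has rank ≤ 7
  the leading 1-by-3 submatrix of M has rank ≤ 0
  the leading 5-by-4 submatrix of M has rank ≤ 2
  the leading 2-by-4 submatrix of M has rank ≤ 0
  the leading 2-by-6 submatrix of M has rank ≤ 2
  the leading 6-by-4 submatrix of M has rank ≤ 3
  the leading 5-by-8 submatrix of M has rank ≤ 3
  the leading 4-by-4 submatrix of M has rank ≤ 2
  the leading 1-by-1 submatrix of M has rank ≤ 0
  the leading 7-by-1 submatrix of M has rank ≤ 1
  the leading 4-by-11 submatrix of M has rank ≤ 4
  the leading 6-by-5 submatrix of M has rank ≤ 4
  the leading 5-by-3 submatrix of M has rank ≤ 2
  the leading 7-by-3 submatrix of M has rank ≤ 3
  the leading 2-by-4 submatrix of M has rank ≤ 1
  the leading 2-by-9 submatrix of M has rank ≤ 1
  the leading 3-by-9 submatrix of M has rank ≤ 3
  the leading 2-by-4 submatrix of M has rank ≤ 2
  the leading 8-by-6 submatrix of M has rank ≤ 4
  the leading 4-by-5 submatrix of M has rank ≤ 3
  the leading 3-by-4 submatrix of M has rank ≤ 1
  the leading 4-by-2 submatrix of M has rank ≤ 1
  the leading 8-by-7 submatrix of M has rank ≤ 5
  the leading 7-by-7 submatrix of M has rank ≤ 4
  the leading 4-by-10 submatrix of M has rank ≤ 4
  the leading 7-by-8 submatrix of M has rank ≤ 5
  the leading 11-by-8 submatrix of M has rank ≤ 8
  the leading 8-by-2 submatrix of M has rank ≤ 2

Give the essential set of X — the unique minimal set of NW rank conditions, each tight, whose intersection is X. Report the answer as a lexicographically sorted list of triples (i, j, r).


Recovering R(i,j) via the rank-extension bound from the 35 conditions:

  0 | 0 | 0 | 0 | 1 | 1 | 1 | 1 | 1 | 1 | 1
  0 | 0 | 0 | 0 | 1 | 1 | 1 | 1 | 1 | 2 | 2
  1 | 1 | 1 | 1 | 2 | 2 | 2 | 2 | 2 | 3 | 3
  1 | 1 | 2 | 2 | 3 | 3 | 3 | 3 | 3 | 4 | 4
  1 | 1 | 2 | 2 | 3 | 3 | 3 | 3 | 4 | 5 | 5
  1 | 2 | 3 | 3 | 4 | 4 | 4 | 4 | 5 | 6 | 6
  1 | 2 | 3 | 3 | 4 | 4 | 4 | 5 | 6 | 7 | 7
  1 | 2 | 3 | 3 | 4 | 4 | 5 | 6 | 7 | 8 | 8
  1 | 2 | 3 | 3 | 4 | 5 | 6 | 7 | 8 | 9 | 9
  1 | 2 | 3 | 4 | 5 | 6 | 7 | 8 | 9 | 10 | 10
  1 | 2 | 3 | 4 | 5 | 6 | 7 | 8 | 9 | 10 | 11

reading off 1-entries of Δ²R: w = (5, 10, 1, 3, 9, 2, 8, 7, 6, 4, 11).

|D(w)|=24, |Ess(w)|=8:

[(2, 4, 0), (2, 9, 1), (5, 2, 1), (5, 4, 2), (5, 8, 3), (7, 7, 4), (8, 6, 4), (9, 4, 3)]


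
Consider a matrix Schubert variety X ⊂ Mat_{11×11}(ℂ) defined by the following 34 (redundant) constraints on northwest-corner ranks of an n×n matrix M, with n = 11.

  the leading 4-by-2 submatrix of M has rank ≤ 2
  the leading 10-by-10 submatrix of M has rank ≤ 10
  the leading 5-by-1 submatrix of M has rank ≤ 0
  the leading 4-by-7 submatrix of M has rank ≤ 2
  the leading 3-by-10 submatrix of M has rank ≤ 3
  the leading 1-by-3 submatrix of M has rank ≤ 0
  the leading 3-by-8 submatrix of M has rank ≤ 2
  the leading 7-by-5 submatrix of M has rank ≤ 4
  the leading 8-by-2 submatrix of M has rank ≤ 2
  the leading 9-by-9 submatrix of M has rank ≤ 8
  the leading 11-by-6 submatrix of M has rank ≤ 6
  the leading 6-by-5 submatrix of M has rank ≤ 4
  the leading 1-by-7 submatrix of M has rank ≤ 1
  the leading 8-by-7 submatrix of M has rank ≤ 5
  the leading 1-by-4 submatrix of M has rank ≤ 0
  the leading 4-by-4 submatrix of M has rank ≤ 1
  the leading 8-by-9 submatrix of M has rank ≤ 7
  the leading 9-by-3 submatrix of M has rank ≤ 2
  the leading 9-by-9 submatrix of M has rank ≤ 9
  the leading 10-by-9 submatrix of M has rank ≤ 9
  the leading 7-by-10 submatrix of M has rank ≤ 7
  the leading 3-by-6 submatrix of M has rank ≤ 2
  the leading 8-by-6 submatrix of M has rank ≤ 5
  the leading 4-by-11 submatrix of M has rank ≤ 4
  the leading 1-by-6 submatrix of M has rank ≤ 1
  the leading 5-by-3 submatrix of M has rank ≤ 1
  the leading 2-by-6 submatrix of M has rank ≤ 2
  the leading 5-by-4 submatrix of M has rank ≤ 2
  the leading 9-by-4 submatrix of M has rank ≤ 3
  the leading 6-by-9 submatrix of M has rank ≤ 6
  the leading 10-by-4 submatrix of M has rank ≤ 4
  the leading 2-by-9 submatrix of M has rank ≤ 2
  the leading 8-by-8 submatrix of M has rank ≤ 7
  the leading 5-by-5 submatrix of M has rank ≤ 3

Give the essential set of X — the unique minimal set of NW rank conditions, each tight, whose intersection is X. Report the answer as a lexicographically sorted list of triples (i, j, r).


Computing R[i][j] = min implied NW-rank bound (n=11, 34 conditions):

  0, 0, 0, 0, 1, 1, 1, 1, 1, 1, 1
  0, 1, 1, 1, 2, 2, 2, 2, 2, 2, 2
  0, 1, 1, 1, 2, 2, 2, 2, 3, 3, 3
  0, 1, 1, 1, 2, 2, 2, 3, 4, 4, 4
  0, 1, 1, 2, 3, 3, 3, 4, 5, 5, 5
  1, 2, 2, 3, 4, 4, 4, 5, 6, 6, 6
  1, 2, 2, 3, 4, 5, 5, 6, 7, 7, 7
  1, 2, 2, 3, 4, 5, 5, 6, 7, 8, 8
  1, 2, 2, 3, 4, 5, 6, 7, 8, 9, 9
  1, 2, 3, 4, 5, 6, 7, 8, 9, 10, 10
  1, 2, 3, 4, 5, 6, 7, 8, 9, 10, 11

second differences of R give the permutation w = (5, 2, 9, 8, 4, 1, 6, 10, 7, 3, 11).

|D(w)|=22, |Ess(w)|=8:

[(1, 4, 0), (3, 8, 2), (4, 4, 1), (4, 7, 2), (5, 1, 0), (5, 3, 1), (8, 7, 5), (9, 3, 2)]


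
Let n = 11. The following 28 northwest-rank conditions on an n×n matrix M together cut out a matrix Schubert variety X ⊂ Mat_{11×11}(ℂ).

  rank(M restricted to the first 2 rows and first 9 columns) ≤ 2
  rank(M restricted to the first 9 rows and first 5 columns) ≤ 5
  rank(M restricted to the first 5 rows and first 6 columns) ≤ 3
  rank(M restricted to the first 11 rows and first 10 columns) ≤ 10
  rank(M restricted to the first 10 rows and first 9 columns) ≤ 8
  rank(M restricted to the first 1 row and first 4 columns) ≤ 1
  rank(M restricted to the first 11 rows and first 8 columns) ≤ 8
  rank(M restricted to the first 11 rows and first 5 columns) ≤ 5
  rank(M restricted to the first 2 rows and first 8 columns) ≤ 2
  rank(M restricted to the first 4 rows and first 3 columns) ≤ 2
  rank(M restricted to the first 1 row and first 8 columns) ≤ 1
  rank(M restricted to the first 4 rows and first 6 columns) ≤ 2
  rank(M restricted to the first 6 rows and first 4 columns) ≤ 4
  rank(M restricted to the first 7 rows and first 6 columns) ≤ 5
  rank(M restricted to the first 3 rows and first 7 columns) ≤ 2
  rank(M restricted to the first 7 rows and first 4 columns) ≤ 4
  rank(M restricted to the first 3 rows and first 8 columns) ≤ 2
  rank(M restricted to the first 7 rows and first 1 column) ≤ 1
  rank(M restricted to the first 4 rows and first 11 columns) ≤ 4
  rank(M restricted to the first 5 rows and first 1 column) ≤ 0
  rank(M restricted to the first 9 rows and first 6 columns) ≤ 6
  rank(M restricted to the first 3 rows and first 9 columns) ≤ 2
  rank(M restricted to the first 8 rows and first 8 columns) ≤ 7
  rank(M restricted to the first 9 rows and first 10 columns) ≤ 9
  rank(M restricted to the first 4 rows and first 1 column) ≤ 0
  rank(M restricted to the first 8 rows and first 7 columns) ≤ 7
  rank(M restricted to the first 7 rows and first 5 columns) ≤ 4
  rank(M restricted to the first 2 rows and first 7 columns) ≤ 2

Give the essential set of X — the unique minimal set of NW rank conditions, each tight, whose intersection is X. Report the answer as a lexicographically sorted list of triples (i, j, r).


Rank table r_w(11×11) implied by the 28 constraints:

  R[1]: 0, 1, 1, 1, 1, 1, 1, 1, 1, 1, 1
  R[2]: 0, 1, 2, 2, 2, 2, 2, 2, 2, 2, 2
  R[3]: 0, 1, 2, 2, 2, 2, 2, 2, 2, 3, 3
  R[4]: 0, 1, 2, 2, 2, 2, 3, 3, 3, 4, 4
  R[5]: 0, 1, 2, 3, 3, 3, 4, 4, 4, 5, 5
  R[6]: 1, 2, 3, 4, 4, 4, 5, 5, 5, 6, 6
  R[7]: 1, 2, 3, 4, 4, 5, 6, 6, 6, 7, 7
  R[8]: 1, 2, 3, 4, 5, 6, 7, 7, 7, 8, 8
  R[9]: 1, 2, 3, 4, 5, 6, 7, 8, 8, 9, 9
  R[10]: 1, 2, 3, 4, 5, 6, 7, 8, 8, 9, 10
  R[11]: 1, 2, 3, 4, 5, 6, 7, 8, 9, 10, 11

hence w(1..11) = (2, 3, 10, 7, 4, 1, 6, 5, 8, 11, 9).

Rothe diagram D(w) (16 cells), 5 SE-corners (essential conditions):

[(3, 9, 2), (4, 6, 2), (5, 1, 0), (7, 5, 4), (10, 9, 8)]


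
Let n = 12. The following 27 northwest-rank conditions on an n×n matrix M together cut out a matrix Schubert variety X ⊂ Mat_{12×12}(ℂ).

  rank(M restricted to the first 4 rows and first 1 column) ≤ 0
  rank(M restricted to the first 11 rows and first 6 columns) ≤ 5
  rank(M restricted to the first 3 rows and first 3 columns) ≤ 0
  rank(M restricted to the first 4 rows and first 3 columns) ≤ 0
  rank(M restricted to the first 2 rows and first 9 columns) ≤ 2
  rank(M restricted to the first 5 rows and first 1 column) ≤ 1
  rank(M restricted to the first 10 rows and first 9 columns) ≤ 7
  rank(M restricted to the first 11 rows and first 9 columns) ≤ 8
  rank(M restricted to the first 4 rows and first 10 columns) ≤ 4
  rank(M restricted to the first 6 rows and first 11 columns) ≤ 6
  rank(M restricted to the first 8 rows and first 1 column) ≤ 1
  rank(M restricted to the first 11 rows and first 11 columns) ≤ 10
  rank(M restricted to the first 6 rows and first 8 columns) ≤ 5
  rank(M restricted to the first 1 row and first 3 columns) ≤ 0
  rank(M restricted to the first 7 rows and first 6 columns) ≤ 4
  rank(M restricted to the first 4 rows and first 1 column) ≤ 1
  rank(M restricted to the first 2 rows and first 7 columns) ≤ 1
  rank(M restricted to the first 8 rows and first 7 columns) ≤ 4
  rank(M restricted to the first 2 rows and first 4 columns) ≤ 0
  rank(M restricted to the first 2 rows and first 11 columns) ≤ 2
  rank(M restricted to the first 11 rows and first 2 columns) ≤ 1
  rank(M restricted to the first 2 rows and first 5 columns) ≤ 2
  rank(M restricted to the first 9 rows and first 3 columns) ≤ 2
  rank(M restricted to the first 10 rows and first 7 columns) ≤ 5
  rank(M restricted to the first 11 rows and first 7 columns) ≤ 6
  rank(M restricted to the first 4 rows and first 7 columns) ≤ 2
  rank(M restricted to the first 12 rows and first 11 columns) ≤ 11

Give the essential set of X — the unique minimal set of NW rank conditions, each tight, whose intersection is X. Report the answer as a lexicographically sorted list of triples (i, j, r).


The tightest implied rank at each (i,j), from the 27 conditions:

  R[1]: 0  0  0  0  1  1  1  1  1  1  1  1
  R[2]: 0  0  0  0  1  1  1  2  2  2  2  2
  R[3]: 0  0  0  1  2  2  2  3  3  3  3  3
  R[4]: 0  0  0  1  2  2  2  3  4  4  4  4
  R[5]: 1  1  1  2  3  3  3  4  5  5  5  5
  R[6]: 1  1  2  3  4  4  4  5  6  6  6  6
  R[7]: 1  1  2  3  4  4  4  5  6  7  7  7
  R[8]: 1  1  2  3  4  4  4  5  6  7  8  8
  R[9]: 1  1  2  3  4  5  5  6  7  8  9  9
  R[10]: 1  1  2  3  4  5  5  6  7  8  9  10
  R[11]: 1  1  2  3  4  5  6  7  8  9  10  11
  R[12]: 1  2  3  4  5  6  7  8  9  10  11  12

so w = (5, 8, 4, 9, 1, 3, 10, 11, 6, 12, 7, 2).

Fulton essential set (7 of the 29 Rothe cells):

[(2, 4, 0), (2, 7, 1), (4, 3, 0), (4, 7, 2), (8, 7, 4), (10, 7, 5), (11, 2, 1)]


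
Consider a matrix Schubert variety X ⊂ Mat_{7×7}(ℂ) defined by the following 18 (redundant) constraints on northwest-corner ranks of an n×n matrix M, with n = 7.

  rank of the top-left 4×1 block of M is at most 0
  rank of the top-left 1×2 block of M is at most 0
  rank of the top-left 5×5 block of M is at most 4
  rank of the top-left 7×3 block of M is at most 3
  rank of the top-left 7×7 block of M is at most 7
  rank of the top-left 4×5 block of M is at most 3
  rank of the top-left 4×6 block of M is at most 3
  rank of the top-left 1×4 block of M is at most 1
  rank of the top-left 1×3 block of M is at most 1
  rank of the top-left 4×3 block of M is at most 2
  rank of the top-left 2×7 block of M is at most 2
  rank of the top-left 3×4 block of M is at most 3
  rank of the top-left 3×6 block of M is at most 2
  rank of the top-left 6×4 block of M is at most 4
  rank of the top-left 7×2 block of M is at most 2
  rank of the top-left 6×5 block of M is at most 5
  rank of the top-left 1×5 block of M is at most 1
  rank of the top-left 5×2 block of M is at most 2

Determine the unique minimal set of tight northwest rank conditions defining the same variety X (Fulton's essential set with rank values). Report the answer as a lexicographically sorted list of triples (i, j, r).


Reconstructing r_w from the 18 given conditions:

  0 0 1 1 1 1 1
  0 1 2 2 2 2 2
  0 1 2 2 2 2 3
  0 1 2 3 3 3 4
  1 2 3 4 4 4 5
  1 2 3 4 5 5 6
  1 2 3 4 5 6 7

the unique w with this rank table is (3, 2, 7, 4, 1, 5, 6).

Rothe diagram D(w) (8 cells), 3 SE-corners (essential conditions):

[(1, 2, 0), (3, 6, 2), (4, 1, 0)]


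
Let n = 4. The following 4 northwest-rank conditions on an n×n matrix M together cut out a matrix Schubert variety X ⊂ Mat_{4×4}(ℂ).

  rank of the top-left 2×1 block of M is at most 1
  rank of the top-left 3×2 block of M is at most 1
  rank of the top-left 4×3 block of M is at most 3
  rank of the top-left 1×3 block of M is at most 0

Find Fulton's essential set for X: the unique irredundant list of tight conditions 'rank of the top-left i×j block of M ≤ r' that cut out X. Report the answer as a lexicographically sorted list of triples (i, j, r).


The tightest implied rank at each (i,j), from the 4 conditions:

  0 | 0 | 0 | 1
  1 | 1 | 1 | 2
  1 | 1 | 2 | 3
  1 | 2 | 3 | 4

second differences of R give the permutation w = (4, 1, 3, 2).

D(w) has 4 cells with 2 SE-corners; essential set:

[(1, 3, 0), (3, 2, 1)]


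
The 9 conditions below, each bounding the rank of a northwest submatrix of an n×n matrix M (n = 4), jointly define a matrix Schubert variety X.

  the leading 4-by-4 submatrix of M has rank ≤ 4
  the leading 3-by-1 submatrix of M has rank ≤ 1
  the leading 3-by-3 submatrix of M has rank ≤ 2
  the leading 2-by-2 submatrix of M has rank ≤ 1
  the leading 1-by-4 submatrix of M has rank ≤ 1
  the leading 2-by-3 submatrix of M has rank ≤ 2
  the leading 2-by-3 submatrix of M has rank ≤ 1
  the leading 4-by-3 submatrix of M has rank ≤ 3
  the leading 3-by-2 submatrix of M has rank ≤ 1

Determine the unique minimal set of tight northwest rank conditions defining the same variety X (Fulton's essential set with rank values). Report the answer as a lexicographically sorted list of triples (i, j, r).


The tightest implied rank at each (i,j), from the 9 conditions:

  1  1  1  1
  1  1  1  2
  1  1  2  3
  1  2  3  4

the unique w with this rank table is (1, 4, 3, 2).

|D(w)|=3, |Ess(w)|=2:

[(2, 3, 1), (3, 2, 1)]


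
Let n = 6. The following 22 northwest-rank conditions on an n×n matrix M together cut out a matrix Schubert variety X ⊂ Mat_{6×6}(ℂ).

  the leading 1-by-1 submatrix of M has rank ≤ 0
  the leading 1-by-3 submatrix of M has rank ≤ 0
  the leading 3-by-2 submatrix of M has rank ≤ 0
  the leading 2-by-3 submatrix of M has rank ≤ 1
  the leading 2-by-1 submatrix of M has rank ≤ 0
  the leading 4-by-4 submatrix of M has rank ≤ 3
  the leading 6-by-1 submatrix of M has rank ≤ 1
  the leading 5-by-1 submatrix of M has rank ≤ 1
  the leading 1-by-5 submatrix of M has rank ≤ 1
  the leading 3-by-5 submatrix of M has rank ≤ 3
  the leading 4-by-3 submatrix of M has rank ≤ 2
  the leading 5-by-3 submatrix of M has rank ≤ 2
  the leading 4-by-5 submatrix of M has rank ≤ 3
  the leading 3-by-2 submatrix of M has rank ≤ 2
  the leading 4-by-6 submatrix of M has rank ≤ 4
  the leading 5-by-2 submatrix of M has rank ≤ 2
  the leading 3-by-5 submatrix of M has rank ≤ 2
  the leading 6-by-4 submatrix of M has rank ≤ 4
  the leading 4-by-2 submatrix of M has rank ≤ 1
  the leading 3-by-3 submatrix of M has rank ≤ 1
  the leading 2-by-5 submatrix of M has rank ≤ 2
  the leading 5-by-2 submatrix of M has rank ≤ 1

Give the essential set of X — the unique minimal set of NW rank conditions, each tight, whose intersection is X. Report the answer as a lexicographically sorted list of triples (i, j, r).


Reconstructing r_w from the 22 given conditions:

  row 1: 0 0 0 1 1 1
  row 2: 0 0 1 2 2 2
  row 3: 0 0 1 2 2 3
  row 4: 1 1 2 3 3 4
  row 5: 1 1 2 3 4 5
  row 6: 1 2 3 4 5 6

reading off 1-entries of Δ²R: w = (4, 3, 6, 1, 5, 2).

D(w) has 9 cells with 4 SE-corners; essential set:

[(1, 3, 0), (3, 2, 0), (3, 5, 2), (5, 2, 1)]


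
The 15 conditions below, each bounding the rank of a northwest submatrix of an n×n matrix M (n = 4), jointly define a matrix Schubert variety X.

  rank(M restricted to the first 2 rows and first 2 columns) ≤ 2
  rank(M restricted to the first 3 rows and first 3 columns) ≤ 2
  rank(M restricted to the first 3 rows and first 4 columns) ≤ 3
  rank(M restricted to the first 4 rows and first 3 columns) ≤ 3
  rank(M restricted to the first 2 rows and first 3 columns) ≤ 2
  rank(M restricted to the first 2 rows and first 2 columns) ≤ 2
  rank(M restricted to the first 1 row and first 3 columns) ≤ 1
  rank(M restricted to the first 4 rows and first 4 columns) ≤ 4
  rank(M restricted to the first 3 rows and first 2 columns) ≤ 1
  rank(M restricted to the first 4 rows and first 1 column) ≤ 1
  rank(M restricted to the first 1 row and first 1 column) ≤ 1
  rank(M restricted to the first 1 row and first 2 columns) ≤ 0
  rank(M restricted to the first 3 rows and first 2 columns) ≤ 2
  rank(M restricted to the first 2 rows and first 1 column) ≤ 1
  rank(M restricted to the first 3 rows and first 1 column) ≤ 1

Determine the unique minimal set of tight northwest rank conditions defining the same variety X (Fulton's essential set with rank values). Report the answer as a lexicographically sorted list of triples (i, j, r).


Reconstructing r_w from the 15 given conditions:

  i=1: 0 0 1 1
  i=2: 1 1 2 2
  i=3: 1 1 2 3
  i=4: 1 2 3 4

hence w(1..4) = (3, 1, 4, 2).

2 SE-corners of the 3-cell Rothe diagram give Ess(w):

[(1, 2, 0), (3, 2, 1)]


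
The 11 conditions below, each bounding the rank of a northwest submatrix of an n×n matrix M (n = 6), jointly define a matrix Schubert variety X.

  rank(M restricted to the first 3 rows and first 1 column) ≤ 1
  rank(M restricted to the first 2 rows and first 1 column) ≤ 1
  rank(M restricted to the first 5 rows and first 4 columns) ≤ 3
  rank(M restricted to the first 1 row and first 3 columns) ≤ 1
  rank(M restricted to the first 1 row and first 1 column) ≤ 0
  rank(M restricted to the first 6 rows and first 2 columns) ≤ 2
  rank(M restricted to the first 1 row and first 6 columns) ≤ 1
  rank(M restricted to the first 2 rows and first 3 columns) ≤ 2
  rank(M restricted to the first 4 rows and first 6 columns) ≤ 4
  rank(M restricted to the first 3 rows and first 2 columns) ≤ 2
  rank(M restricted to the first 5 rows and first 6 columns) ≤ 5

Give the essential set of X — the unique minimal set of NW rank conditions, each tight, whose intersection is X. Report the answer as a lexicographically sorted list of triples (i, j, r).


Recovering R(i,j) via the rank-extension bound from the 11 conditions:

  0 | 1 | 1 | 1 | 1 | 1
  1 | 2 | 2 | 2 | 2 | 2
  1 | 2 | 3 | 3 | 3 | 3
  1 | 2 | 3 | 3 | 4 | 4
  1 | 2 | 3 | 3 | 4 | 5
  1 | 2 | 3 | 4 | 5 | 6

the unique w with this rank table is (2, 1, 3, 5, 6, 4).

ℓ(w)=3; the 2 essential cells (i,j,r):

[(1, 1, 0), (5, 4, 3)]


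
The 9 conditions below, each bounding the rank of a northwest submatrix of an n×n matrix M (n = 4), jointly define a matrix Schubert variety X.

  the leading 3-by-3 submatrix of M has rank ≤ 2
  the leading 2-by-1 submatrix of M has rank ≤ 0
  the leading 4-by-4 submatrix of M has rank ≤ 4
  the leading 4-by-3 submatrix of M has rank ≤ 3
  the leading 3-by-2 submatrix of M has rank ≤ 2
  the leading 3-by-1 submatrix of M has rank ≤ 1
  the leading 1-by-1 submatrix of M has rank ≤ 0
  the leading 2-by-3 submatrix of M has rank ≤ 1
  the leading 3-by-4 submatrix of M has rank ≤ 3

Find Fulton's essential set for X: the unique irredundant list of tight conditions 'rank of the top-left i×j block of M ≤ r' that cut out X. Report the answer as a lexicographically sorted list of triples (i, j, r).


Computing R[i][j] = min implied NW-rank bound (n=4, 9 conditions):

  row 1: 0 1 1 1
  row 2: 0 1 1 2
  row 3: 1 2 2 3
  row 4: 1 2 3 4

so w = (2, 4, 1, 3).

D(w) has 3 cells with 2 SE-corners; essential set:

[(2, 1, 0), (2, 3, 1)]


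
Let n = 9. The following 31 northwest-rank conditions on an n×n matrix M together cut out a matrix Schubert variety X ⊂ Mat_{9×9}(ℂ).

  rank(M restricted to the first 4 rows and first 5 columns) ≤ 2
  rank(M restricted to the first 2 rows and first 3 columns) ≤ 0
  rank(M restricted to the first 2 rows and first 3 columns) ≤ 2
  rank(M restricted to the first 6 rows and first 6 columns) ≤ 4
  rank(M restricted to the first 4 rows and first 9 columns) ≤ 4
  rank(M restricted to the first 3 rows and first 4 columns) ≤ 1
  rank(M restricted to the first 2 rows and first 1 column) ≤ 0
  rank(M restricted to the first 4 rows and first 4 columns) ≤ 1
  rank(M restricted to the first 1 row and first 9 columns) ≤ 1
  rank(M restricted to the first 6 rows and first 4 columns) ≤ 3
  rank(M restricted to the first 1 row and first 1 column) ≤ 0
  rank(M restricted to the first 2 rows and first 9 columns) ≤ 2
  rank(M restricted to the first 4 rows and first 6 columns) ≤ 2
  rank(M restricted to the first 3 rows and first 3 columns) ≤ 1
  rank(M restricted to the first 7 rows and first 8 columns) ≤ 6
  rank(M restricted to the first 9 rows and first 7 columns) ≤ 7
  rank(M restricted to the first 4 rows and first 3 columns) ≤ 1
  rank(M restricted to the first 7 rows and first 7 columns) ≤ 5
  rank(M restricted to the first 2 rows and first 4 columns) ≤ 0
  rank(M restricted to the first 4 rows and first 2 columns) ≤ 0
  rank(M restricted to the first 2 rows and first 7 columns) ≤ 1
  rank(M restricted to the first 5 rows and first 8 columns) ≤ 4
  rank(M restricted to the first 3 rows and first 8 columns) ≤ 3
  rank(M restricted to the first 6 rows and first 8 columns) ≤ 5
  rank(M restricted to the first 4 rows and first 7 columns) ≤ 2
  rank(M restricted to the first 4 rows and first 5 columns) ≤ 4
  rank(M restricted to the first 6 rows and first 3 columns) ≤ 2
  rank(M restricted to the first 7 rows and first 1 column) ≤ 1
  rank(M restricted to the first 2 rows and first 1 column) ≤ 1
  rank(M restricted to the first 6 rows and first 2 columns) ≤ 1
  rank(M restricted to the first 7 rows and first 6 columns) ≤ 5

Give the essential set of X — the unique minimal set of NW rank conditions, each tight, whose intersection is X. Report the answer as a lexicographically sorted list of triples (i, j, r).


The tightest implied rank at each (i,j), from the 31 conditions:

  0  0  0  0  1  1  1  1  1
  0  0  0  0  1  1  1  2  2
  0  0  1  1  2  2  2  3  3
  0  0  1  1  2  2  2  3  4
  1  1  2  2  3  3  3  4  5
  1  1  2  3  4  4  4  5  6
  1  2  3  4  5  5  5  6  7
  1  2  3  4  5  6  6  7  8
  1  2  3  4  5  6  7  8  9

giving w = (5, 8, 3, 9, 1, 4, 2, 6, 7) via Δ²R.

D(w) has 18 cells with 6 SE-corners; essential set:

[(2, 4, 0), (2, 7, 1), (4, 2, 0), (4, 4, 1), (4, 7, 2), (6, 2, 1)]


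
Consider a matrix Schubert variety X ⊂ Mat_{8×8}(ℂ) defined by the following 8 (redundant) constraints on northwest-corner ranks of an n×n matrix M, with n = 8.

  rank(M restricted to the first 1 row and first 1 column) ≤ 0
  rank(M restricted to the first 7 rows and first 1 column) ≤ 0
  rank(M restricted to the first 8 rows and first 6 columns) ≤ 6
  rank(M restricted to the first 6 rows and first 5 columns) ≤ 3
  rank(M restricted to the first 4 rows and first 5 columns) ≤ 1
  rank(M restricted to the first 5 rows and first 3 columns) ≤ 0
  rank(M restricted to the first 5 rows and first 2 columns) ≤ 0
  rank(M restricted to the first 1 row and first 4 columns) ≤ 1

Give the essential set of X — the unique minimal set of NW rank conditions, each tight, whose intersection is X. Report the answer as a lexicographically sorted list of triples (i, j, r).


The tightest implied rank at each (i,j), from the 8 conditions:

  i=1: 0 | 0 | 0 | 1 | 1 | 1 | 1 | 1
  i=2: 0 | 0 | 0 | 1 | 1 | 2 | 2 | 2
  i=3: 0 | 0 | 0 | 1 | 1 | 2 | 3 | 3
  i=4: 0 | 0 | 0 | 1 | 1 | 2 | 3 | 4
  i=5: 0 | 0 | 0 | 1 | 2 | 3 | 4 | 5
  i=6: 0 | 1 | 1 | 2 | 3 | 4 | 5 | 6
  i=7: 0 | 1 | 2 | 3 | 4 | 5 | 6 | 7
  i=8: 1 | 2 | 3 | 4 | 5 | 6 | 7 | 8

the unique w with this rank table is (4, 6, 7, 8, 5, 2, 3, 1).

3 SE-corners of the 20-cell Rothe diagram give Ess(w):

[(4, 5, 1), (5, 3, 0), (7, 1, 0)]


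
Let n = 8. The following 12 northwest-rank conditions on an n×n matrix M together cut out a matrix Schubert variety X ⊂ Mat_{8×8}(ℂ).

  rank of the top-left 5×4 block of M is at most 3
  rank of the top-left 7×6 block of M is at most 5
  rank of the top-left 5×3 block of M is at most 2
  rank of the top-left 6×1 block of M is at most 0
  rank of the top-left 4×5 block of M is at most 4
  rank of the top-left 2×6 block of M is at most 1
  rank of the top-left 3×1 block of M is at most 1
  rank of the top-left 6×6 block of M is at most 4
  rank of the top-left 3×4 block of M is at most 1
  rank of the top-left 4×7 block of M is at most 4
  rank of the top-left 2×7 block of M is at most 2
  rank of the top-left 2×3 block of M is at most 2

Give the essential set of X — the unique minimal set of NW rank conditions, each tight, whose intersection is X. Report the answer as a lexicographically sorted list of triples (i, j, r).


Recovering R(i,j) via the rank-extension bound from the 12 conditions:

  i=1: 0, 1, 1, 1, 1, 1, 1, 1
  i=2: 0, 1, 1, 1, 1, 1, 2, 2
  i=3: 0, 1, 1, 1, 2, 2, 3, 3
  i=4: 0, 1, 2, 2, 3, 3, 4, 4
  i=5: 0, 1, 2, 3, 4, 4, 5, 5
  i=6: 0, 1, 2, 3, 4, 4, 5, 6
  i=7: 1, 2, 3, 4, 5, 5, 6, 7
  i=8: 1, 2, 3, 4, 5, 6, 7, 8

second differences of R give the permutation w = (2, 7, 5, 3, 4, 8, 1, 6).

ℓ(w)=13; the 4 essential cells (i,j,r):

[(2, 6, 1), (3, 4, 1), (6, 1, 0), (6, 6, 4)]


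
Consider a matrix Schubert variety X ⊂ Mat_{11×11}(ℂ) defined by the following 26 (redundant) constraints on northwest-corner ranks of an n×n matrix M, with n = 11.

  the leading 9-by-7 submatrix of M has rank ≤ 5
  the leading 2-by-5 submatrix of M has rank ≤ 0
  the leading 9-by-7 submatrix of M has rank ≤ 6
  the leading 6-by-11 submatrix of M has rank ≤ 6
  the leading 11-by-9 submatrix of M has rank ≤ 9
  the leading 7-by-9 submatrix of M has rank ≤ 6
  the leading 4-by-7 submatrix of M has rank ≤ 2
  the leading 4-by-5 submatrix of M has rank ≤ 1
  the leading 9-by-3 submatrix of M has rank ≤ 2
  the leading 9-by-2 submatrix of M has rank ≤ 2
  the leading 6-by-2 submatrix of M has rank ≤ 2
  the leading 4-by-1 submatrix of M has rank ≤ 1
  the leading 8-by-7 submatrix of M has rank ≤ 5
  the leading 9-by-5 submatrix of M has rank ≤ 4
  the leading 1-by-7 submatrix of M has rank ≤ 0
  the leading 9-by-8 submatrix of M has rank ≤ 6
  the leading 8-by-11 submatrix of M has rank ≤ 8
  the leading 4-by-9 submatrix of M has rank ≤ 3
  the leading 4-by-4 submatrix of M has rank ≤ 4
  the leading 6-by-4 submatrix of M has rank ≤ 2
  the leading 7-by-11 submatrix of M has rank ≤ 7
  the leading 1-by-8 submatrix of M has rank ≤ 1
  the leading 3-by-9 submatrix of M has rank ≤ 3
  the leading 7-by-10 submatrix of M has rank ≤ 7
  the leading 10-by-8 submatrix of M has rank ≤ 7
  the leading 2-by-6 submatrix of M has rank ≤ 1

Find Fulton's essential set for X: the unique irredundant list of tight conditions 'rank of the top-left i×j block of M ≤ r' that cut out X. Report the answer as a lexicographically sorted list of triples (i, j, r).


Reconstructing r_w from the 26 given conditions:

  i=1: 0 0 0 0 0 0 0 1 1 1 1
  i=2: 0 0 0 0 0 1 1 2 2 2 2
  i=3: 1 1 1 1 1 2 2 3 3 3 3
  i=4: 1 1 1 1 1 2 2 3 3 4 4
  i=5: 1 2 2 2 2 3 3 4 4 5 5
  i=6: 1 2 2 2 3 4 4 5 5 6 6
  i=7: 1 2 2 3 4 5 5 6 6 7 7
  i=8: 1 2 2 3 4 5 5 6 7 8 8
  i=9: 1 2 2 3 4 5 5 6 7 8 9
  i=10: 1 2 3 4 5 6 6 7 8 9 10
  i=11: 1 2 3 4 5 6 7 8 9 10 11

hence w(1..11) = (8, 6, 1, 10, 2, 5, 4, 9, 11, 3, 7).

Rothe diagram D(w) (25 cells), 8 SE-corners (essential conditions):

[(1, 7, 0), (2, 5, 0), (4, 5, 1), (4, 7, 2), (4, 9, 3), (6, 4, 2), (9, 3, 2), (9, 7, 5)]
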